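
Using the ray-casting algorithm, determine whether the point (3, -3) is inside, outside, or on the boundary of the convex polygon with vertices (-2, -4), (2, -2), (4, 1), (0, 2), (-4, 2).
The point (3, -3) lies strictly outside the polygon

Cast a horizontal ray to the right from the query point and count how many polygon edges it crosses (each edge strictly once or zero times, handled with the usual half-open convention). 
Parity of crossings → even ⇒ outside.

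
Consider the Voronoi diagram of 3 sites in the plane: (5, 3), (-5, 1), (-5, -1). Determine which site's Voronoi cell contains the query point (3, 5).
Nearest site = (5, 3)

The Voronoi cell of site s contains exactly those query points closer to s than to any other site. Compute squared distances from q = (3, 5) to each site:
  (5 − 3)² + (3 − 5)² = 8
  (-5 − 3)² + (1 − 5)² = 80
  (-5 − 3)² + (-1 − 5)² = 100
Minimum is attained by (5, 3), so q lies in its Voronoi cell.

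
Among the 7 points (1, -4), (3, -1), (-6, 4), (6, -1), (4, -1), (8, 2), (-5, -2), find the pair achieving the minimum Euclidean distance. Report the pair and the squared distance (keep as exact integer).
Pair = ((3, -1), (4, -1)); squared distance = 1

Compute all C(7, 2) = 21 pairwise squared distances (x_i − x_j)² + (y_i − y_j)². The minimum is 1, attained by the pair ((3, -1), (4, -1)).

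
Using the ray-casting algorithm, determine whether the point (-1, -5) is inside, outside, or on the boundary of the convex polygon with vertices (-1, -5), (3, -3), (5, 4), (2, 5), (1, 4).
The point (-1, -5) lies on the polygon boundary

Boundary check: the query satisfies the collinearity and bounding-box conditions for some polygon edge, so it lies exactly on the boundary.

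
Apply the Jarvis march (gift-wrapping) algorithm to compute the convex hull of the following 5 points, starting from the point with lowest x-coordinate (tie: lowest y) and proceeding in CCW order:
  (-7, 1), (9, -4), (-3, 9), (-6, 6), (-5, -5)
Hull (CCW) = [(-7, 1), (-5, -5), (9, -4), (-3, 9), (-6, 6)]

Jarvis march: at each step, from the current hull vertex p, select the next vertex q as the point such that every other point lies strictly to the left of (or on) the directed line p → q. (Equivalently: for every other point r, the cross product (q − p) × (r − p) ≥ 0.)
Starting point (lowest x, tie lowest y): (-7, 1). Wrap until returning to start. Resulting hull: (-7, 1), (-5, -5), (9, -4), (-3, 9), (-6, 6).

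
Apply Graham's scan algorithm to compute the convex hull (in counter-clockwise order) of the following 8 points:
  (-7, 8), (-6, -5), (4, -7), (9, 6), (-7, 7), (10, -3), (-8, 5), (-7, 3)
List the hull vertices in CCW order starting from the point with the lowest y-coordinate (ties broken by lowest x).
Hull (CCW) = [(4, -7), (10, -3), (9, 6), (-7, 8), (-8, 5), (-6, -5)]

Graham scan procedure:
  1. Find the pivot p₀ = point with lowest y (tie → lowest x): (4, -7).
  2. Sort the remaining points by polar angle around p₀.
  3. Walk through sorted points, maintaining a stack; pop the top while the last three entries make a non-left turn (cross product ≤ 0).
  4. Final stack is the convex hull in CCW order: (4, -7), (10, -3), (9, 6), (-7, 8), (-8, 5), (-6, -5).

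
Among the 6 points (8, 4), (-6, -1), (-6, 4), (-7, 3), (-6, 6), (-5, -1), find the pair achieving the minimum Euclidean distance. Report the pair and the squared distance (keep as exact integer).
Pair = ((-6, -1), (-5, -1)); squared distance = 1

Compute all C(6, 2) = 15 pairwise squared distances (x_i − x_j)² + (y_i − y_j)². The minimum is 1, attained by the pair ((-6, -1), (-5, -1)).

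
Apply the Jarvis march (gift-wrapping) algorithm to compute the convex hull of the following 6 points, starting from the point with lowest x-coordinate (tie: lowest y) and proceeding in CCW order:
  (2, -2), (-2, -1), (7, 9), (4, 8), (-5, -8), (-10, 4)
Hull (CCW) = [(-10, 4), (-5, -8), (2, -2), (7, 9)]

Jarvis march: at each step, from the current hull vertex p, select the next vertex q as the point such that every other point lies strictly to the left of (or on) the directed line p → q. (Equivalently: for every other point r, the cross product (q − p) × (r − p) ≥ 0.)
Starting point (lowest x, tie lowest y): (-10, 4). Wrap until returning to start. Resulting hull: (-10, 4), (-5, -8), (2, -2), (7, 9).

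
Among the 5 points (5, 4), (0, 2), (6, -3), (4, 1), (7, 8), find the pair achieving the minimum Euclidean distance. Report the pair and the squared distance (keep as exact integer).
Pair = ((5, 4), (4, 1)); squared distance = 10

Compute all C(5, 2) = 10 pairwise squared distances (x_i − x_j)² + (y_i − y_j)². The minimum is 10, attained by the pair ((5, 4), (4, 1)).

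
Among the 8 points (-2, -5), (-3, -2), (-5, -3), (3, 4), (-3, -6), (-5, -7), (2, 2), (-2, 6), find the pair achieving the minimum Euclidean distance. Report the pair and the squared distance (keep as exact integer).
Pair = ((-2, -5), (-3, -6)); squared distance = 2

Compute all C(8, 2) = 28 pairwise squared distances (x_i − x_j)² + (y_i − y_j)². The minimum is 2, attained by the pair ((-2, -5), (-3, -6)).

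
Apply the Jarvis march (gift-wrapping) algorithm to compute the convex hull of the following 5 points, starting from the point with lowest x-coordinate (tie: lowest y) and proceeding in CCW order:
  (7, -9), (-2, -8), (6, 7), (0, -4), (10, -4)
Hull (CCW) = [(-2, -8), (7, -9), (10, -4), (6, 7), (0, -4)]

Jarvis march: at each step, from the current hull vertex p, select the next vertex q as the point such that every other point lies strictly to the left of (or on) the directed line p → q. (Equivalently: for every other point r, the cross product (q − p) × (r − p) ≥ 0.)
Starting point (lowest x, tie lowest y): (-2, -8). Wrap until returning to start. Resulting hull: (-2, -8), (7, -9), (10, -4), (6, 7), (0, -4).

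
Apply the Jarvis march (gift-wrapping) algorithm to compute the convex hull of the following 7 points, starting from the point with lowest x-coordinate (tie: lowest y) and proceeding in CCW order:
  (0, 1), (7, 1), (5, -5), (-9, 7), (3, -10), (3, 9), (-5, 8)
Hull (CCW) = [(-9, 7), (3, -10), (5, -5), (7, 1), (3, 9), (-5, 8)]

Jarvis march: at each step, from the current hull vertex p, select the next vertex q as the point such that every other point lies strictly to the left of (or on) the directed line p → q. (Equivalently: for every other point r, the cross product (q − p) × (r − p) ≥ 0.)
Starting point (lowest x, tie lowest y): (-9, 7). Wrap until returning to start. Resulting hull: (-9, 7), (3, -10), (5, -5), (7, 1), (3, 9), (-5, 8).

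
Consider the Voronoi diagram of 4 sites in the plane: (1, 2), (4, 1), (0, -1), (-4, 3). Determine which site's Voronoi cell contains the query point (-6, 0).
Nearest site = (-4, 3)

The Voronoi cell of site s contains exactly those query points closer to s than to any other site. Compute squared distances from q = (-6, 0) to each site:
  (-4 − -6)² + (3 − 0)² = 13
  (0 − -6)² + (-1 − 0)² = 37
  (1 − -6)² + (2 − 0)² = 53
  (4 − -6)² + (1 − 0)² = 101
Minimum is attained by (-4, 3), so q lies in its Voronoi cell.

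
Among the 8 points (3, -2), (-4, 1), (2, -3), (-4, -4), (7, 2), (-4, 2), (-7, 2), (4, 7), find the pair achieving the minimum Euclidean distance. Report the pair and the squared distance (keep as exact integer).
Pair = ((-4, 1), (-4, 2)); squared distance = 1

Compute all C(8, 2) = 28 pairwise squared distances (x_i − x_j)² + (y_i − y_j)². The minimum is 1, attained by the pair ((-4, 1), (-4, 2)).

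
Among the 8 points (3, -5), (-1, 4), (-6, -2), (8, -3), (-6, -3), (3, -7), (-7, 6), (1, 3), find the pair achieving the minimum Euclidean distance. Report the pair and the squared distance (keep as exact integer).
Pair = ((-6, -2), (-6, -3)); squared distance = 1

Compute all C(8, 2) = 28 pairwise squared distances (x_i − x_j)² + (y_i − y_j)². The minimum is 1, attained by the pair ((-6, -2), (-6, -3)).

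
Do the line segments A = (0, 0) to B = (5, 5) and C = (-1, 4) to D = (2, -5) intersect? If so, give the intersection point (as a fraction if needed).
Yes; intersection at (1/4, 1/4) (t = 1/20 on AB, s = 5/12 on CD)

Parametrize AB as A + t(B − A) = (0 + 5 t, 0 + 5 t) and CD as C + s(D − C) = (-1 + 3 s, 4 + -9 s). Solve the linear system for (t, s). Determinant = 60 ≠ 0, so a unique intersection of the containing lines exists. Solution: t = 1/20, s = 5/12 — both in [0, 1], so the segments cross. Intersection point: (1/4, 1/4).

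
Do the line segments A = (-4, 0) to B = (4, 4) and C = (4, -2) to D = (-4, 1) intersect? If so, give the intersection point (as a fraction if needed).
Yes; intersection at (-20/7, 4/7) (t = 1/7 on AB, s = 6/7 on CD)

Parametrize AB as A + t(B − A) = (-4 + 8 t, 0 + 4 t) and CD as C + s(D − C) = (4 + -8 s, -2 + 3 s). Solve the linear system for (t, s). Determinant = -56 ≠ 0, so a unique intersection of the containing lines exists. Solution: t = 1/7, s = 6/7 — both in [0, 1], so the segments cross. Intersection point: (-20/7, 4/7).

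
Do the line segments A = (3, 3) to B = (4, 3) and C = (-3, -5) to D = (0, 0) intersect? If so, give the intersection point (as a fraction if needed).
No (intersection of containing lines falls outside at least one segment)

Parametrize and solve: t = -6/5, s = 8/5. At least one of these is outside [0, 1], so the segments do not intersect.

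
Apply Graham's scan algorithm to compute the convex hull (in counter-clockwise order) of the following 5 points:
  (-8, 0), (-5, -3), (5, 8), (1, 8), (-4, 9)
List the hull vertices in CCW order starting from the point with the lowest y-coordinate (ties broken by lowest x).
Hull (CCW) = [(-5, -3), (5, 8), (-4, 9), (-8, 0)]

Graham scan procedure:
  1. Find the pivot p₀ = point with lowest y (tie → lowest x): (-5, -3).
  2. Sort the remaining points by polar angle around p₀.
  3. Walk through sorted points, maintaining a stack; pop the top while the last three entries make a non-left turn (cross product ≤ 0).
  4. Final stack is the convex hull in CCW order: (-5, -3), (5, 8), (-4, 9), (-8, 0).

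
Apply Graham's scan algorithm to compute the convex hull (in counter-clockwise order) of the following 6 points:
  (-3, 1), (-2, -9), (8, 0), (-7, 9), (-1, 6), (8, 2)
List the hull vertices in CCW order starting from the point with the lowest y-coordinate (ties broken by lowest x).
Hull (CCW) = [(-2, -9), (8, 0), (8, 2), (-7, 9)]

Graham scan procedure:
  1. Find the pivot p₀ = point with lowest y (tie → lowest x): (-2, -9).
  2. Sort the remaining points by polar angle around p₀.
  3. Walk through sorted points, maintaining a stack; pop the top while the last three entries make a non-left turn (cross product ≤ 0).
  4. Final stack is the convex hull in CCW order: (-2, -9), (8, 0), (8, 2), (-7, 9).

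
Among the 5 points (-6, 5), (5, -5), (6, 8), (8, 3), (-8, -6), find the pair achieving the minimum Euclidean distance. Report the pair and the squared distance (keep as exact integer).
Pair = ((6, 8), (8, 3)); squared distance = 29

Compute all C(5, 2) = 10 pairwise squared distances (x_i − x_j)² + (y_i − y_j)². The minimum is 29, attained by the pair ((6, 8), (8, 3)).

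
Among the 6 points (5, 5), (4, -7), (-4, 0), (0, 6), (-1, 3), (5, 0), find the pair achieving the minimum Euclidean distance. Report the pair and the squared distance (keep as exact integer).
Pair = ((0, 6), (-1, 3)); squared distance = 10

Compute all C(6, 2) = 15 pairwise squared distances (x_i − x_j)² + (y_i − y_j)². The minimum is 10, attained by the pair ((0, 6), (-1, 3)).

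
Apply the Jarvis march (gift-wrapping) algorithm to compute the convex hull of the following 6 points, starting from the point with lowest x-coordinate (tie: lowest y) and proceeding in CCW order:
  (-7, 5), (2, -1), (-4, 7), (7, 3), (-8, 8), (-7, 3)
Hull (CCW) = [(-8, 8), (-7, 3), (2, -1), (7, 3), (-4, 7)]

Jarvis march: at each step, from the current hull vertex p, select the next vertex q as the point such that every other point lies strictly to the left of (or on) the directed line p → q. (Equivalently: for every other point r, the cross product (q − p) × (r − p) ≥ 0.)
Starting point (lowest x, tie lowest y): (-8, 8). Wrap until returning to start. Resulting hull: (-8, 8), (-7, 3), (2, -1), (7, 3), (-4, 7).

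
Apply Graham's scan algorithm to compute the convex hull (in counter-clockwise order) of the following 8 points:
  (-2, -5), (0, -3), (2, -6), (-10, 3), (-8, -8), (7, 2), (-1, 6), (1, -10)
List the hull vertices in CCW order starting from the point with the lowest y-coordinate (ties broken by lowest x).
Hull (CCW) = [(1, -10), (7, 2), (-1, 6), (-10, 3), (-8, -8)]

Graham scan procedure:
  1. Find the pivot p₀ = point with lowest y (tie → lowest x): (1, -10).
  2. Sort the remaining points by polar angle around p₀.
  3. Walk through sorted points, maintaining a stack; pop the top while the last three entries make a non-left turn (cross product ≤ 0).
  4. Final stack is the convex hull in CCW order: (1, -10), (7, 2), (-1, 6), (-10, 3), (-8, -8).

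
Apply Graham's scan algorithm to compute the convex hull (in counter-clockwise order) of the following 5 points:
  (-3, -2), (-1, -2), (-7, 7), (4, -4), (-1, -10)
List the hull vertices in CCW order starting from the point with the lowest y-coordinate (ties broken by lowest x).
Hull (CCW) = [(-1, -10), (4, -4), (-7, 7)]

Graham scan procedure:
  1. Find the pivot p₀ = point with lowest y (tie → lowest x): (-1, -10).
  2. Sort the remaining points by polar angle around p₀.
  3. Walk through sorted points, maintaining a stack; pop the top while the last three entries make a non-left turn (cross product ≤ 0).
  4. Final stack is the convex hull in CCW order: (-1, -10), (4, -4), (-7, 7).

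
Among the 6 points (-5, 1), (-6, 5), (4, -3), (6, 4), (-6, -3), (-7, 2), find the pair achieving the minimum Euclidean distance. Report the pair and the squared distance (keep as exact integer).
Pair = ((-5, 1), (-7, 2)); squared distance = 5

Compute all C(6, 2) = 15 pairwise squared distances (x_i − x_j)² + (y_i − y_j)². The minimum is 5, attained by the pair ((-5, 1), (-7, 2)).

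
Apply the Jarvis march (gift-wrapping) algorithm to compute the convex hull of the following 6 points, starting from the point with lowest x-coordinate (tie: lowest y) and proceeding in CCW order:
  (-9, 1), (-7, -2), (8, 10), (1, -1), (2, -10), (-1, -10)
Hull (CCW) = [(-9, 1), (-7, -2), (-1, -10), (2, -10), (8, 10)]

Jarvis march: at each step, from the current hull vertex p, select the next vertex q as the point such that every other point lies strictly to the left of (or on) the directed line p → q. (Equivalently: for every other point r, the cross product (q − p) × (r − p) ≥ 0.)
Starting point (lowest x, tie lowest y): (-9, 1). Wrap until returning to start. Resulting hull: (-9, 1), (-7, -2), (-1, -10), (2, -10), (8, 10).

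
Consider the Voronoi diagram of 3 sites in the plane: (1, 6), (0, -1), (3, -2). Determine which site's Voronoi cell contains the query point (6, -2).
Nearest site = (3, -2)

The Voronoi cell of site s contains exactly those query points closer to s than to any other site. Compute squared distances from q = (6, -2) to each site:
  (3 − 6)² + (-2 − -2)² = 9
  (0 − 6)² + (-1 − -2)² = 37
  (1 − 6)² + (6 − -2)² = 89
Minimum is attained by (3, -2), so q lies in its Voronoi cell.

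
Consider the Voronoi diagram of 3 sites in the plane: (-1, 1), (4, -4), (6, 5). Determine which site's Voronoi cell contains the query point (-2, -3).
Nearest site = (-1, 1)

The Voronoi cell of site s contains exactly those query points closer to s than to any other site. Compute squared distances from q = (-2, -3) to each site:
  (-1 − -2)² + (1 − -3)² = 17
  (4 − -2)² + (-4 − -3)² = 37
  (6 − -2)² + (5 − -3)² = 128
Minimum is attained by (-1, 1), so q lies in its Voronoi cell.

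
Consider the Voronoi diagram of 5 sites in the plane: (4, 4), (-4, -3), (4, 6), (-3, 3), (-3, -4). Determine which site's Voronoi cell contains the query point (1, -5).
Nearest site = (-3, -4)

The Voronoi cell of site s contains exactly those query points closer to s than to any other site. Compute squared distances from q = (1, -5) to each site:
  (-3 − 1)² + (-4 − -5)² = 17
  (-4 − 1)² + (-3 − -5)² = 29
  (-3 − 1)² + (3 − -5)² = 80
  (4 − 1)² + (4 − -5)² = 90
  (4 − 1)² + (6 − -5)² = 130
Minimum is attained by (-3, -4), so q lies in its Voronoi cell.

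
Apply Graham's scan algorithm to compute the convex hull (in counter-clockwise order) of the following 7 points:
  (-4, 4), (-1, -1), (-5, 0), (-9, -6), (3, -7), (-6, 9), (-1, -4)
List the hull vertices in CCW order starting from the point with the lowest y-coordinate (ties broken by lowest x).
Hull (CCW) = [(3, -7), (-6, 9), (-9, -6)]

Graham scan procedure:
  1. Find the pivot p₀ = point with lowest y (tie → lowest x): (3, -7).
  2. Sort the remaining points by polar angle around p₀.
  3. Walk through sorted points, maintaining a stack; pop the top while the last three entries make a non-left turn (cross product ≤ 0).
  4. Final stack is the convex hull in CCW order: (3, -7), (-6, 9), (-9, -6).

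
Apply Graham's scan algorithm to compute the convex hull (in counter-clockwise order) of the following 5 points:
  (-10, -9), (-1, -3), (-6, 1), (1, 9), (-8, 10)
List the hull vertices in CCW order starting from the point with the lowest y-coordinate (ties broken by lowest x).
Hull (CCW) = [(-10, -9), (-1, -3), (1, 9), (-8, 10)]

Graham scan procedure:
  1. Find the pivot p₀ = point with lowest y (tie → lowest x): (-10, -9).
  2. Sort the remaining points by polar angle around p₀.
  3. Walk through sorted points, maintaining a stack; pop the top while the last three entries make a non-left turn (cross product ≤ 0).
  4. Final stack is the convex hull in CCW order: (-10, -9), (-1, -3), (1, 9), (-8, 10).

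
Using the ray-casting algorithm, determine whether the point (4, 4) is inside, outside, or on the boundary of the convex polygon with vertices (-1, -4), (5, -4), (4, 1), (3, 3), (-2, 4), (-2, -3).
The point (4, 4) lies strictly outside the polygon

Cast a horizontal ray to the right from the query point and count how many polygon edges it crosses (each edge strictly once or zero times, handled with the usual half-open convention). 
Parity of crossings → even ⇒ outside.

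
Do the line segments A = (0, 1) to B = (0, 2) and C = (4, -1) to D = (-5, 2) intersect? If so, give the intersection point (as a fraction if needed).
No (intersection of containing lines falls outside at least one segment)

Parametrize and solve: t = -2/3, s = 4/9. At least one of these is outside [0, 1], so the segments do not intersect.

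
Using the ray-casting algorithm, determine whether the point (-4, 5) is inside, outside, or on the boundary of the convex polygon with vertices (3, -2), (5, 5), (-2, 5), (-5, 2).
The point (-4, 5) lies strictly outside the polygon

Cast a horizontal ray to the right from the query point and count how many polygon edges it crosses (each edge strictly once or zero times, handled with the usual half-open convention). 
Parity of crossings → even ⇒ outside.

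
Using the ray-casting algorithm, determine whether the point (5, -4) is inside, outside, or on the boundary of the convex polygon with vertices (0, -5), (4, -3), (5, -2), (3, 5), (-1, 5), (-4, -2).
The point (5, -4) lies strictly outside the polygon

Cast a horizontal ray to the right from the query point and count how many polygon edges it crosses (each edge strictly once or zero times, handled with the usual half-open convention). 
Parity of crossings → even ⇒ outside.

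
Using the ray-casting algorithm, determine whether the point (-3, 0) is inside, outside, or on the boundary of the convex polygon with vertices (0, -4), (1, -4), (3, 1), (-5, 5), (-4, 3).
The point (-3, 0) lies strictly outside the polygon

Cast a horizontal ray to the right from the query point and count how many polygon edges it crosses (each edge strictly once or zero times, handled with the usual half-open convention). 
Parity of crossings → even ⇒ outside.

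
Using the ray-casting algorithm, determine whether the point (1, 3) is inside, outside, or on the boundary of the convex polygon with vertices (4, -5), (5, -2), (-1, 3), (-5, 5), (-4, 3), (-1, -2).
The point (1, 3) lies strictly outside the polygon

Cast a horizontal ray to the right from the query point and count how many polygon edges it crosses (each edge strictly once or zero times, handled with the usual half-open convention). 
Parity of crossings → even ⇒ outside.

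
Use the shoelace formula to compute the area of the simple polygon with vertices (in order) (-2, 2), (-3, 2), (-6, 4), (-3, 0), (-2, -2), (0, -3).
Area = 10

Shoelace formula: Area = (1/2) |Σ_i (x_i · y_{i+1} − x_{i+1} · y_i)| (indices mod n). Compute each cross term:
  (-2)(2) − (-3)(2) = 2
  (-3)(4) − (-6)(2) = 0
  (-6)(0) − (-3)(4) = 12
  (-3)(-2) − (-2)(0) = 6
  (-2)(-3) − (0)(-2) = 6
  (0)(2) − (-2)(-3) = -6
Sum = 20, so (signed) Area = 20/2 = 10, |Area| = 10.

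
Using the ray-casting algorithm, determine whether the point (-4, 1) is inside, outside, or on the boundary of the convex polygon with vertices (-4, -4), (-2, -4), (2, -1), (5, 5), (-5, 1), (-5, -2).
The point (-4, 1) lies strictly inside the polygon

Cast a horizontal ray to the right from the query point and count how many polygon edges it crosses (each edge strictly once or zero times, handled with the usual half-open convention). 
Parity of crossings → odd ⇒ inside.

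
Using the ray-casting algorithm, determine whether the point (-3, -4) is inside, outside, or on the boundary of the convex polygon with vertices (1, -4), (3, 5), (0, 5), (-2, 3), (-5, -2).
The point (-3, -4) lies strictly outside the polygon

Cast a horizontal ray to the right from the query point and count how many polygon edges it crosses (each edge strictly once or zero times, handled with the usual half-open convention). 
Parity of crossings → even ⇒ outside.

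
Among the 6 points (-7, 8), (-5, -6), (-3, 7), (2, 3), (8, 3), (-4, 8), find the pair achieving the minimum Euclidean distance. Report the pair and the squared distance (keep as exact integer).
Pair = ((-3, 7), (-4, 8)); squared distance = 2

Compute all C(6, 2) = 15 pairwise squared distances (x_i − x_j)² + (y_i − y_j)². The minimum is 2, attained by the pair ((-3, 7), (-4, 8)).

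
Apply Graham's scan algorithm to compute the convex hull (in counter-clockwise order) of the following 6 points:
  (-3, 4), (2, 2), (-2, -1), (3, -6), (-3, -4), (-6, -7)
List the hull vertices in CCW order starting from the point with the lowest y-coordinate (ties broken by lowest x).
Hull (CCW) = [(-6, -7), (3, -6), (2, 2), (-3, 4)]

Graham scan procedure:
  1. Find the pivot p₀ = point with lowest y (tie → lowest x): (-6, -7).
  2. Sort the remaining points by polar angle around p₀.
  3. Walk through sorted points, maintaining a stack; pop the top while the last three entries make a non-left turn (cross product ≤ 0).
  4. Final stack is the convex hull in CCW order: (-6, -7), (3, -6), (2, 2), (-3, 4).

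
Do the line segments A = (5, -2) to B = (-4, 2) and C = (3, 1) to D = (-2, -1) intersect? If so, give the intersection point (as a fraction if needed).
Yes; intersection at (1/2, 0) (t = 1/2 on AB, s = 1/2 on CD)

Parametrize AB as A + t(B − A) = (5 + -9 t, -2 + 4 t) and CD as C + s(D − C) = (3 + -5 s, 1 + -2 s). Solve the linear system for (t, s). Determinant = -38 ≠ 0, so a unique intersection of the containing lines exists. Solution: t = 1/2, s = 1/2 — both in [0, 1], so the segments cross. Intersection point: (1/2, 0).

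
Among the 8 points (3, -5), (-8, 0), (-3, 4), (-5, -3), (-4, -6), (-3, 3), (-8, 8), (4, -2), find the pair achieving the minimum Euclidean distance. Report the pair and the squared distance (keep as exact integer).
Pair = ((-3, 4), (-3, 3)); squared distance = 1

Compute all C(8, 2) = 28 pairwise squared distances (x_i − x_j)² + (y_i − y_j)². The minimum is 1, attained by the pair ((-3, 4), (-3, 3)).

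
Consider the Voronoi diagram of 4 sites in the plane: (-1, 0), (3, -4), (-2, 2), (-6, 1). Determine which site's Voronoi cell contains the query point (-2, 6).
Nearest site = (-2, 2)

The Voronoi cell of site s contains exactly those query points closer to s than to any other site. Compute squared distances from q = (-2, 6) to each site:
  (-2 − -2)² + (2 − 6)² = 16
  (-1 − -2)² + (0 − 6)² = 37
  (-6 − -2)² + (1 − 6)² = 41
  (3 − -2)² + (-4 − 6)² = 125
Minimum is attained by (-2, 2), so q lies in its Voronoi cell.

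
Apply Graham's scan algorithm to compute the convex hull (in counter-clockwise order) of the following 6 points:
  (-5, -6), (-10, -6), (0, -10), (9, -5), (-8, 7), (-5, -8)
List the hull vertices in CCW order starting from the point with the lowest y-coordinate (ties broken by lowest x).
Hull (CCW) = [(0, -10), (9, -5), (-8, 7), (-10, -6)]

Graham scan procedure:
  1. Find the pivot p₀ = point with lowest y (tie → lowest x): (0, -10).
  2. Sort the remaining points by polar angle around p₀.
  3. Walk through sorted points, maintaining a stack; pop the top while the last three entries make a non-left turn (cross product ≤ 0).
  4. Final stack is the convex hull in CCW order: (0, -10), (9, -5), (-8, 7), (-10, -6).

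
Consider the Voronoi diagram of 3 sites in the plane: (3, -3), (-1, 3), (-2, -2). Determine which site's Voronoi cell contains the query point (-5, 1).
Nearest site = (-2, -2)

The Voronoi cell of site s contains exactly those query points closer to s than to any other site. Compute squared distances from q = (-5, 1) to each site:
  (-2 − -5)² + (-2 − 1)² = 18
  (-1 − -5)² + (3 − 1)² = 20
  (3 − -5)² + (-3 − 1)² = 80
Minimum is attained by (-2, -2), so q lies in its Voronoi cell.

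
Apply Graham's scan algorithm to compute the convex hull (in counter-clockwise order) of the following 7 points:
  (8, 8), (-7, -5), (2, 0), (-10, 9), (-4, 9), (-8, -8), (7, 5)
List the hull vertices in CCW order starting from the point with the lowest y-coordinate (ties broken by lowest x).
Hull (CCW) = [(-8, -8), (2, 0), (7, 5), (8, 8), (-4, 9), (-10, 9)]

Graham scan procedure:
  1. Find the pivot p₀ = point with lowest y (tie → lowest x): (-8, -8).
  2. Sort the remaining points by polar angle around p₀.
  3. Walk through sorted points, maintaining a stack; pop the top while the last three entries make a non-left turn (cross product ≤ 0).
  4. Final stack is the convex hull in CCW order: (-8, -8), (2, 0), (7, 5), (8, 8), (-4, 9), (-10, 9).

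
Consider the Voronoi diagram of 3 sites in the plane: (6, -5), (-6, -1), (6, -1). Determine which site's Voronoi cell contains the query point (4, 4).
Nearest site = (6, -1)

The Voronoi cell of site s contains exactly those query points closer to s than to any other site. Compute squared distances from q = (4, 4) to each site:
  (6 − 4)² + (-1 − 4)² = 29
  (6 − 4)² + (-5 − 4)² = 85
  (-6 − 4)² + (-1 − 4)² = 125
Minimum is attained by (6, -1), so q lies in its Voronoi cell.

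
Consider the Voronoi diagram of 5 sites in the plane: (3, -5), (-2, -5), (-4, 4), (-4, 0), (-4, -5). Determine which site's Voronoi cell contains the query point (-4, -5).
Nearest site = (-4, -5)

The Voronoi cell of site s contains exactly those query points closer to s than to any other site. Compute squared distances from q = (-4, -5) to each site:
  (-4 − -4)² + (-5 − -5)² = 0
  (-2 − -4)² + (-5 − -5)² = 4
  (-4 − -4)² + (0 − -5)² = 25
  (3 − -4)² + (-5 − -5)² = 49
  (-4 − -4)² + (4 − -5)² = 81
Minimum is attained by (-4, -5), so q lies in its Voronoi cell.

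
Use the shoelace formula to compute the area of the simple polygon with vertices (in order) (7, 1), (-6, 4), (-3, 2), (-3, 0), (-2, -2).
Area = 29

Shoelace formula: Area = (1/2) |Σ_i (x_i · y_{i+1} − x_{i+1} · y_i)| (indices mod n). Compute each cross term:
  (7)(4) − (-6)(1) = 34
  (-6)(2) − (-3)(4) = 0
  (-3)(0) − (-3)(2) = 6
  (-3)(-2) − (-2)(0) = 6
  (-2)(1) − (7)(-2) = 12
Sum = 58, so (signed) Area = 58/2 = 29, |Area| = 29.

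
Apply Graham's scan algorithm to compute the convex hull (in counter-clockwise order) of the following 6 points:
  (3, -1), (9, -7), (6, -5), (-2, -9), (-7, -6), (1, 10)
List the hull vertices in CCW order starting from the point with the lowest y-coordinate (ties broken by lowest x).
Hull (CCW) = [(-2, -9), (9, -7), (1, 10), (-7, -6)]

Graham scan procedure:
  1. Find the pivot p₀ = point with lowest y (tie → lowest x): (-2, -9).
  2. Sort the remaining points by polar angle around p₀.
  3. Walk through sorted points, maintaining a stack; pop the top while the last three entries make a non-left turn (cross product ≤ 0).
  4. Final stack is the convex hull in CCW order: (-2, -9), (9, -7), (1, 10), (-7, -6).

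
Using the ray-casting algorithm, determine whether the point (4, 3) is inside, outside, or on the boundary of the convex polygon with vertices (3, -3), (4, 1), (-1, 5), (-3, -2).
The point (4, 3) lies strictly outside the polygon

Cast a horizontal ray to the right from the query point and count how many polygon edges it crosses (each edge strictly once or zero times, handled with the usual half-open convention). 
Parity of crossings → even ⇒ outside.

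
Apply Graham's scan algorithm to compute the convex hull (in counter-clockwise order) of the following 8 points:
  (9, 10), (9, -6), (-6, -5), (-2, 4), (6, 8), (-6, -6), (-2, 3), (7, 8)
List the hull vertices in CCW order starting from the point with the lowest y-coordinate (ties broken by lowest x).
Hull (CCW) = [(-6, -6), (9, -6), (9, 10), (-2, 4), (-6, -5)]

Graham scan procedure:
  1. Find the pivot p₀ = point with lowest y (tie → lowest x): (-6, -6).
  2. Sort the remaining points by polar angle around p₀.
  3. Walk through sorted points, maintaining a stack; pop the top while the last three entries make a non-left turn (cross product ≤ 0).
  4. Final stack is the convex hull in CCW order: (-6, -6), (9, -6), (9, 10), (-2, 4), (-6, -5).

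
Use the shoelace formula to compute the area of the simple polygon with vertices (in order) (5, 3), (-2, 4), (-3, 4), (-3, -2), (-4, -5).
Area = 34

Shoelace formula: Area = (1/2) |Σ_i (x_i · y_{i+1} − x_{i+1} · y_i)| (indices mod n). Compute each cross term:
  (5)(4) − (-2)(3) = 26
  (-2)(4) − (-3)(4) = 4
  (-3)(-2) − (-3)(4) = 18
  (-3)(-5) − (-4)(-2) = 7
  (-4)(3) − (5)(-5) = 13
Sum = 68, so (signed) Area = 68/2 = 34, |Area| = 34.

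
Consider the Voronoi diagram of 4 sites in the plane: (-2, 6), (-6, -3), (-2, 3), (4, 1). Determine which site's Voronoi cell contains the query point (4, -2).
Nearest site = (4, 1)

The Voronoi cell of site s contains exactly those query points closer to s than to any other site. Compute squared distances from q = (4, -2) to each site:
  (4 − 4)² + (1 − -2)² = 9
  (-2 − 4)² + (3 − -2)² = 61
  (-2 − 4)² + (6 − -2)² = 100
  (-6 − 4)² + (-3 − -2)² = 101
Minimum is attained by (4, 1), so q lies in its Voronoi cell.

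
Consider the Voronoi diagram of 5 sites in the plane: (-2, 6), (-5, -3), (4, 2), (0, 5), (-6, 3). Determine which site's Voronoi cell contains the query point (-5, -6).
Nearest site = (-5, -3)

The Voronoi cell of site s contains exactly those query points closer to s than to any other site. Compute squared distances from q = (-5, -6) to each site:
  (-5 − -5)² + (-3 − -6)² = 9
  (-6 − -5)² + (3 − -6)² = 82
  (4 − -5)² + (2 − -6)² = 145
  (0 − -5)² + (5 − -6)² = 146
  (-2 − -5)² + (6 − -6)² = 153
Minimum is attained by (-5, -3), so q lies in its Voronoi cell.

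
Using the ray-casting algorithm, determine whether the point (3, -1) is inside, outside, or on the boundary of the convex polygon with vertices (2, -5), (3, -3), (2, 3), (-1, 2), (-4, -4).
The point (3, -1) lies strictly outside the polygon

Cast a horizontal ray to the right from the query point and count how many polygon edges it crosses (each edge strictly once or zero times, handled with the usual half-open convention). 
Parity of crossings → even ⇒ outside.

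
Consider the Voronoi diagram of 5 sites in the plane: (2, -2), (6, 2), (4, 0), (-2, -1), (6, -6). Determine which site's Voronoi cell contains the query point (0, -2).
Nearest site = (2, -2)

The Voronoi cell of site s contains exactly those query points closer to s than to any other site. Compute squared distances from q = (0, -2) to each site:
  (2 − 0)² + (-2 − -2)² = 4
  (-2 − 0)² + (-1 − -2)² = 5
  (4 − 0)² + (0 − -2)² = 20
  (6 − 0)² + (-6 − -2)² = 52
  (6 − 0)² + (2 − -2)² = 52
Minimum is attained by (2, -2), so q lies in its Voronoi cell.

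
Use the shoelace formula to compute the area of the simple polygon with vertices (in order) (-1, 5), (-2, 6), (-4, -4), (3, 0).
Area = 63/2

Shoelace formula: Area = (1/2) |Σ_i (x_i · y_{i+1} − x_{i+1} · y_i)| (indices mod n). Compute each cross term:
  (-1)(6) − (-2)(5) = 4
  (-2)(-4) − (-4)(6) = 32
  (-4)(0) − (3)(-4) = 12
  (3)(5) − (-1)(0) = 15
Sum = 63, so (signed) Area = 63/2 = 63/2, |Area| = 63/2.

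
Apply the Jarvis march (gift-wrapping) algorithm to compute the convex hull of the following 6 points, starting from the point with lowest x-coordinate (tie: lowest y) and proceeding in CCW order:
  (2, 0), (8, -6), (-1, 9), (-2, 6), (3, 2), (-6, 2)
Hull (CCW) = [(-6, 2), (8, -6), (-1, 9)]

Jarvis march: at each step, from the current hull vertex p, select the next vertex q as the point such that every other point lies strictly to the left of (or on) the directed line p → q. (Equivalently: for every other point r, the cross product (q − p) × (r − p) ≥ 0.)
Starting point (lowest x, tie lowest y): (-6, 2). Wrap until returning to start. Resulting hull: (-6, 2), (8, -6), (-1, 9).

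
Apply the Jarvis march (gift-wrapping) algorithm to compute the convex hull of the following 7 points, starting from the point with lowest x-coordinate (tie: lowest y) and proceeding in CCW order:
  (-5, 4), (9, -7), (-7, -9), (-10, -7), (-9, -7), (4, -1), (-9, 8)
Hull (CCW) = [(-10, -7), (-7, -9), (9, -7), (4, -1), (-9, 8)]

Jarvis march: at each step, from the current hull vertex p, select the next vertex q as the point such that every other point lies strictly to the left of (or on) the directed line p → q. (Equivalently: for every other point r, the cross product (q − p) × (r − p) ≥ 0.)
Starting point (lowest x, tie lowest y): (-10, -7). Wrap until returning to start. Resulting hull: (-10, -7), (-7, -9), (9, -7), (4, -1), (-9, 8).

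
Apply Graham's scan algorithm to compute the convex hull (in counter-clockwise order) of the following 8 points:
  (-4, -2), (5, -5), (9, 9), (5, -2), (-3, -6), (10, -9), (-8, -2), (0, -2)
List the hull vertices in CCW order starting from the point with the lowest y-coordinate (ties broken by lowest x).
Hull (CCW) = [(10, -9), (9, 9), (-8, -2), (-3, -6)]

Graham scan procedure:
  1. Find the pivot p₀ = point with lowest y (tie → lowest x): (10, -9).
  2. Sort the remaining points by polar angle around p₀.
  3. Walk through sorted points, maintaining a stack; pop the top while the last three entries make a non-left turn (cross product ≤ 0).
  4. Final stack is the convex hull in CCW order: (10, -9), (9, 9), (-8, -2), (-3, -6).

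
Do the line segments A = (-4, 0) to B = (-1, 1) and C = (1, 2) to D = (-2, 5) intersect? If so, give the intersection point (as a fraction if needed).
No (intersection of containing lines falls outside at least one segment)

Parametrize and solve: t = 7/4, s = -1/12. At least one of these is outside [0, 1], so the segments do not intersect.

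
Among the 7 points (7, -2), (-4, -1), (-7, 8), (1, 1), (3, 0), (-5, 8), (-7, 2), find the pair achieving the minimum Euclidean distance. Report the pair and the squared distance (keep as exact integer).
Pair = ((-7, 8), (-5, 8)); squared distance = 4

Compute all C(7, 2) = 21 pairwise squared distances (x_i − x_j)² + (y_i − y_j)². The minimum is 4, attained by the pair ((-7, 8), (-5, 8)).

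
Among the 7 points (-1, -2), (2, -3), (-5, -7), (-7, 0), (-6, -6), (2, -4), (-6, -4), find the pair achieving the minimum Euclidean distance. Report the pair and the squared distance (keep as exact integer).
Pair = ((2, -3), (2, -4)); squared distance = 1

Compute all C(7, 2) = 21 pairwise squared distances (x_i − x_j)² + (y_i − y_j)². The minimum is 1, attained by the pair ((2, -3), (2, -4)).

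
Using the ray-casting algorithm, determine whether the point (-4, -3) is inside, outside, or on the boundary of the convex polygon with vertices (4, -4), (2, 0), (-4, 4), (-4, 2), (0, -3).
The point (-4, -3) lies strictly outside the polygon

Cast a horizontal ray to the right from the query point and count how many polygon edges it crosses (each edge strictly once or zero times, handled with the usual half-open convention). 
Parity of crossings → even ⇒ outside.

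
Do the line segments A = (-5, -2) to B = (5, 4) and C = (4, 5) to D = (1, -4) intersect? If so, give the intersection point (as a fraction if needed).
Yes; intersection at (10/3, 3) (t = 5/6 on AB, s = 2/9 on CD)

Parametrize AB as A + t(B − A) = (-5 + 10 t, -2 + 6 t) and CD as C + s(D − C) = (4 + -3 s, 5 + -9 s). Solve the linear system for (t, s). Determinant = 72 ≠ 0, so a unique intersection of the containing lines exists. Solution: t = 5/6, s = 2/9 — both in [0, 1], so the segments cross. Intersection point: (10/3, 3).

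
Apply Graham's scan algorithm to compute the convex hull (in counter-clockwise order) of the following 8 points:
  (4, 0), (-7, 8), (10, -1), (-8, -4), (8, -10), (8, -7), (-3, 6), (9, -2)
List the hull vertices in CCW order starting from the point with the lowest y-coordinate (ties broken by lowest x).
Hull (CCW) = [(8, -10), (10, -1), (-3, 6), (-7, 8), (-8, -4)]

Graham scan procedure:
  1. Find the pivot p₀ = point with lowest y (tie → lowest x): (8, -10).
  2. Sort the remaining points by polar angle around p₀.
  3. Walk through sorted points, maintaining a stack; pop the top while the last three entries make a non-left turn (cross product ≤ 0).
  4. Final stack is the convex hull in CCW order: (8, -10), (10, -1), (-3, 6), (-7, 8), (-8, -4).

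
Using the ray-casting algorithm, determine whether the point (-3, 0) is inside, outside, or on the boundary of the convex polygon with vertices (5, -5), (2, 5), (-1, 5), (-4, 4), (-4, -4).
The point (-3, 0) lies strictly inside the polygon

Cast a horizontal ray to the right from the query point and count how many polygon edges it crosses (each edge strictly once or zero times, handled with the usual half-open convention). 
Parity of crossings → odd ⇒ inside.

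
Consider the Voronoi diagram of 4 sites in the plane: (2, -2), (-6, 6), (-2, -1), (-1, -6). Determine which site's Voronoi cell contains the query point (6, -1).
Nearest site = (2, -2)

The Voronoi cell of site s contains exactly those query points closer to s than to any other site. Compute squared distances from q = (6, -1) to each site:
  (2 − 6)² + (-2 − -1)² = 17
  (-2 − 6)² + (-1 − -1)² = 64
  (-1 − 6)² + (-6 − -1)² = 74
  (-6 − 6)² + (6 − -1)² = 193
Minimum is attained by (2, -2), so q lies in its Voronoi cell.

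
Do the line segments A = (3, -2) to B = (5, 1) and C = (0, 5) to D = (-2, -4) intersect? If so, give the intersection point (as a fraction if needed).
No (intersection of containing lines falls outside at least one segment)

Parametrize and solve: t = -41/12, s = 23/12. At least one of these is outside [0, 1], so the segments do not intersect.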